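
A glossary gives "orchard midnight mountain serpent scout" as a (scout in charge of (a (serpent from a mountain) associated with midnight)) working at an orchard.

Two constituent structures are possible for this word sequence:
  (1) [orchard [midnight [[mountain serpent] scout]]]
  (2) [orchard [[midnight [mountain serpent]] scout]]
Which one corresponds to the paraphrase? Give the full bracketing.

The paraphrase's head is the "scout" part ("midnight mountain serpent scout"); its modifier is "orchard".
That top-level split, carried through the inner groups, gives [orchard [[midnight [mountain serpent]] scout]].

[orchard [[midnight [mountain serpent]] scout]]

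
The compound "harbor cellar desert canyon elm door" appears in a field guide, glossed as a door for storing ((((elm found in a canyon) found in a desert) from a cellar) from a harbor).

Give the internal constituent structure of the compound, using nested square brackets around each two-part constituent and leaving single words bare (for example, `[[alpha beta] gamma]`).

Overall it is a kind of door; the modifier is "harbor cellar desert canyon elm".
"harbor cellar desert canyon elm" → head "elm" (specifically "cellar desert canyon elm"), modifier "harbor".
"cellar desert canyon elm" → head "elm" (specifically "desert canyon elm"), modifier "cellar".
"desert canyon elm" → head "elm" (specifically "canyon elm"), modifier "desert".
"canyon elm" → head "elm", modifier "canyon".
So the structure is [[harbor [cellar [desert [canyon elm]]]] door].

[[harbor [cellar [desert [canyon elm]]]] door]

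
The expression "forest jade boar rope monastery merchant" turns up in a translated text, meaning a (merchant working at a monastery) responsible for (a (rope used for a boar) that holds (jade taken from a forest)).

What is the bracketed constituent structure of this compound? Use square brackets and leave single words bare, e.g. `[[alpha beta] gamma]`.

[[[forest jade] [boar rope]] [monastery merchant]]

Whole compound: head "merchant" (specifically "monastery merchant"), modifier "forest jade boar rope".
"forest jade boar rope" → head "rope" (specifically "boar rope"), modifier "forest jade".
"forest jade" → head "jade", modifier "forest".
"boar rope" → head "rope", modifier "boar".
"monastery merchant" → head "merchant", modifier "monastery".
Assembled: [[[forest jade] [boar rope]] [monastery merchant]].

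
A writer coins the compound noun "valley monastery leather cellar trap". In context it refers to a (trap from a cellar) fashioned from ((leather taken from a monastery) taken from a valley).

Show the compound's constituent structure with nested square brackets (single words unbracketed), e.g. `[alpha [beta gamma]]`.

[[valley [monastery leather]] [cellar trap]]

Whole compound: head "trap" (specifically "cellar trap"), modifier "valley monastery leather".
Within "valley monastery leather", the head is "leather" (specifically "monastery leather") and the modifier is "valley".
Within "monastery leather", the head is "leather" and the modifier is "monastery".
Within "cellar trap", the head is "trap" and the modifier is "cellar".
So the structure is [[valley [monastery leather]] [cellar trap]].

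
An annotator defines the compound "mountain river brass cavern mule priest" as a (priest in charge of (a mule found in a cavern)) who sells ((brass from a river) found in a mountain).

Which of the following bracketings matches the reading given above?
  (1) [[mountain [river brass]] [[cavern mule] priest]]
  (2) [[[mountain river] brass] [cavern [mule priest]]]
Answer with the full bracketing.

[[mountain [river brass]] [[cavern mule] priest]]

The paraphrase's head is the "priest" part ("cavern mule priest"); its modifier is "mountain river brass".
That top-level split, carried through the inner groups, gives [[mountain [river brass]] [[cavern mule] priest]].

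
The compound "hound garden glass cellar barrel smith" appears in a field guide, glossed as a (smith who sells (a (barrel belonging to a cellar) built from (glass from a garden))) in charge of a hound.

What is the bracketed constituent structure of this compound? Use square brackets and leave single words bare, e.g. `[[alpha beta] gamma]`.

[hound [[[garden glass] [cellar barrel]] smith]]

The outermost head in the paraphrase is "smith" (specifically "garden glass cellar barrel smith"), modified by "hound".
Within "garden glass cellar barrel smith", the head is "smith" and the modifier is "garden glass cellar barrel".
Within "garden glass cellar barrel", the head is "barrel" (specifically "cellar barrel") and the modifier is "garden glass".
Within "garden glass", the head is "glass" and the modifier is "garden".
Within "cellar barrel", the head is "barrel" and the modifier is "cellar".
So the structure is [hound [[[garden glass] [cellar barrel]] smith]].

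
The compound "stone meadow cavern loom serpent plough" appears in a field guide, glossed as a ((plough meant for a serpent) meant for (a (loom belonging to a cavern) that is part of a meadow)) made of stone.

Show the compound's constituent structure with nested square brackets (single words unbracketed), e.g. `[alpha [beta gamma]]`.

Overall it is a kind of plough (specifically "meadow cavern loom serpent plough"); the modifier is "stone".
Inside "meadow cavern loom serpent plough": head "plough" (specifically "serpent plough"), modifier "meadow cavern loom".
Inside "meadow cavern loom": head "loom" (specifically "cavern loom"), modifier "meadow".
Inside "cavern loom": head "loom", modifier "cavern".
Inside "serpent plough": head "plough", modifier "serpent".
Putting it together: [stone [[meadow [cavern loom]] [serpent plough]]].

[stone [[meadow [cavern loom]] [serpent plough]]]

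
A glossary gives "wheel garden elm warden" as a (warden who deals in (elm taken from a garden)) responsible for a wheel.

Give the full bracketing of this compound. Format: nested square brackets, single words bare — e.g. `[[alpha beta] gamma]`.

At the top level: head "warden" (specifically "garden elm warden"); modifier "wheel".
Within "garden elm warden", the head is "warden" and the modifier is "garden elm".
Within "garden elm", the head is "elm" and the modifier is "garden".
Assembled: [wheel [[garden elm] warden]].

[wheel [[garden elm] warden]]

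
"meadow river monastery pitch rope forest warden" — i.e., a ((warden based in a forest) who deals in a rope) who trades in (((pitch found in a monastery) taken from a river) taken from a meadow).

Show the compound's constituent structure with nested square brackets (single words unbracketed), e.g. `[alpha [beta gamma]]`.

[[meadow [river [monastery pitch]]] [rope [forest warden]]]

Overall it is a kind of warden (specifically "rope forest warden"); the modifier is "meadow river monastery pitch".
"meadow river monastery pitch" → head "pitch" (specifically "river monastery pitch"), modifier "meadow".
"river monastery pitch" → head "pitch" (specifically "monastery pitch"), modifier "river".
"monastery pitch" → head "pitch", modifier "monastery".
"rope forest warden" → head "warden" (specifically "forest warden"), modifier "rope".
"forest warden" → head "warden", modifier "forest".
Putting it together: [[meadow [river [monastery pitch]]] [rope [forest warden]]].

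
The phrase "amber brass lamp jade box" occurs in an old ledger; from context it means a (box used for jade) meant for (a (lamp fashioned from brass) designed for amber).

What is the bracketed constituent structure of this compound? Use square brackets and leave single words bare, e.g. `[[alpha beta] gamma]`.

The outermost head in the paraphrase is "box" (specifically "jade box"), modified by "amber brass lamp".
Within "amber brass lamp", the head is "lamp" (specifically "brass lamp") and the modifier is "amber".
Within "brass lamp", the head is "lamp" and the modifier is "brass".
Within "jade box", the head is "box" and the modifier is "jade".
So the structure is [[amber [brass lamp]] [jade box]].

[[amber [brass lamp]] [jade box]]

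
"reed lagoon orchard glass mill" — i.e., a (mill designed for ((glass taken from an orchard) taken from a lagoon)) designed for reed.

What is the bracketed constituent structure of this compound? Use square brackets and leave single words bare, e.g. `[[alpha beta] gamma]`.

[reed [[lagoon [orchard glass]] mill]]

Overall it is a kind of mill (specifically "lagoon orchard glass mill"); the modifier is "reed".
"lagoon orchard glass mill" → head "mill", modifier "lagoon orchard glass".
"lagoon orchard glass" → head "glass" (specifically "orchard glass"), modifier "lagoon".
"orchard glass" → head "glass", modifier "orchard".
Putting it together: [reed [[lagoon [orchard glass]] mill]].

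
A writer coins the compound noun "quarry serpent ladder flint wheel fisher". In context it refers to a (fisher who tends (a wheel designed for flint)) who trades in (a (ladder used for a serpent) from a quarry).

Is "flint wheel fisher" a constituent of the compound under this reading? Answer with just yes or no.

yes

The paraphrase groups the words so that "flint wheel fisher" is one unit: it corresponds to a single parenthesized sub-phrase.
The full structure is [[quarry [serpent ladder]] [[flint wheel] fisher]], in which [flint wheel fisher] is a constituent.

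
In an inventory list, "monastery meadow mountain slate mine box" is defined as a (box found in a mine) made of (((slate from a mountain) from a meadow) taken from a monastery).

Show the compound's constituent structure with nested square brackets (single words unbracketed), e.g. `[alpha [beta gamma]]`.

Whole compound: head "box" (specifically "mine box"), modifier "monastery meadow mountain slate".
"monastery meadow mountain slate" → head "slate" (specifically "meadow mountain slate"), modifier "monastery".
"meadow mountain slate" → head "slate" (specifically "mountain slate"), modifier "meadow".
"mountain slate" → head "slate", modifier "mountain".
"mine box" → head "box", modifier "mine".
So the structure is [[monastery [meadow [mountain slate]]] [mine box]].

[[monastery [meadow [mountain slate]]] [mine box]]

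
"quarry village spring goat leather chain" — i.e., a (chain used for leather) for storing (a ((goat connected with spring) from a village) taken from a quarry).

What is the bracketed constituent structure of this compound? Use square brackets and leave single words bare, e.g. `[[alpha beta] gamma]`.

[[quarry [village [spring goat]]] [leather chain]]

At the top level: head "chain" (specifically "leather chain"); modifier "quarry village spring goat".
Within "quarry village spring goat", the head is "goat" (specifically "village spring goat") and the modifier is "quarry".
Within "village spring goat", the head is "goat" (specifically "spring goat") and the modifier is "village".
Within "spring goat", the head is "goat" and the modifier is "spring".
Within "leather chain", the head is "chain" and the modifier is "leather".
Putting it together: [[quarry [village [spring goat]]] [leather chain]].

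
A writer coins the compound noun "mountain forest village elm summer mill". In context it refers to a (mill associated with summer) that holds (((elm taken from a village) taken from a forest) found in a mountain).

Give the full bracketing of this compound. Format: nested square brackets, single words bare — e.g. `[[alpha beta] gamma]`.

[[mountain [forest [village elm]]] [summer mill]]

The outermost head in the paraphrase is "mill" (specifically "summer mill"), modified by "mountain forest village elm".
Inside "mountain forest village elm": head "elm" (specifically "forest village elm"), modifier "mountain".
Inside "forest village elm": head "elm" (specifically "village elm"), modifier "forest".
Inside "village elm": head "elm", modifier "village".
Inside "summer mill": head "mill", modifier "summer".
So the structure is [[mountain [forest [village elm]]] [summer mill]].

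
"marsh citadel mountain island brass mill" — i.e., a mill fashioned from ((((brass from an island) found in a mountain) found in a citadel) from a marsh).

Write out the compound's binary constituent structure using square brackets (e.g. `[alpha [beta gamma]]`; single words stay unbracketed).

[[marsh [citadel [mountain [island brass]]]] mill]

Whole compound: head "mill", modifier "marsh citadel mountain island brass".
Inside "marsh citadel mountain island brass": head "brass" (specifically "citadel mountain island brass"), modifier "marsh".
Inside "citadel mountain island brass": head "brass" (specifically "mountain island brass"), modifier "citadel".
Inside "mountain island brass": head "brass" (specifically "island brass"), modifier "mountain".
Inside "island brass": head "brass", modifier "island".
Assembled: [[marsh [citadel [mountain [island brass]]]] mill].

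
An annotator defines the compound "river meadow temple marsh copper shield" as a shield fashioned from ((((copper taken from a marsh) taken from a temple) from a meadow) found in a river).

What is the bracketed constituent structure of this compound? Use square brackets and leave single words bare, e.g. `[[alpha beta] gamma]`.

[[river [meadow [temple [marsh copper]]]] shield]

At the top level: head "shield"; modifier "river meadow temple marsh copper".
Inside "river meadow temple marsh copper": head "copper" (specifically "meadow temple marsh copper"), modifier "river".
Inside "meadow temple marsh copper": head "copper" (specifically "temple marsh copper"), modifier "meadow".
Inside "temple marsh copper": head "copper" (specifically "marsh copper"), modifier "temple".
Inside "marsh copper": head "copper", modifier "marsh".
Assembled: [[river [meadow [temple [marsh copper]]]] shield].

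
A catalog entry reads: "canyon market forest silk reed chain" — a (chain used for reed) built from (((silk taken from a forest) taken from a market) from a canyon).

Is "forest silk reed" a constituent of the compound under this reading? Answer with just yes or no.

The top-level split is [canyon market forest silk] [reed chain]; the full structure is [[canyon [market [forest silk]]] [reed chain]].
"forest silk reed" straddles a constituent boundary, so it is not a single unit.

no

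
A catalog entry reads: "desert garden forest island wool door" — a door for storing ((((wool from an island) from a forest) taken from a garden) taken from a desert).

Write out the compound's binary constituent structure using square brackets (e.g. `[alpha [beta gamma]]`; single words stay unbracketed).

[[desert [garden [forest [island wool]]]] door]

At the top level: head "door"; modifier "desert garden forest island wool".
Inside "desert garden forest island wool": head "wool" (specifically "garden forest island wool"), modifier "desert".
Inside "garden forest island wool": head "wool" (specifically "forest island wool"), modifier "garden".
Inside "forest island wool": head "wool" (specifically "island wool"), modifier "forest".
Inside "island wool": head "wool", modifier "island".
So the structure is [[desert [garden [forest [island wool]]]] door].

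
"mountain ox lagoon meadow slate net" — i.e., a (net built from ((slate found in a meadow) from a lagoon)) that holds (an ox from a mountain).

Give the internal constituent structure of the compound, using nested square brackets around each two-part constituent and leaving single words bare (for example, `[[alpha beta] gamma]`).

At the top level: head "net" (specifically "lagoon meadow slate net"); modifier "mountain ox".
"mountain ox" → head "ox", modifier "mountain".
"lagoon meadow slate net" → head "net", modifier "lagoon meadow slate".
"lagoon meadow slate" → head "slate" (specifically "meadow slate"), modifier "lagoon".
"meadow slate" → head "slate", modifier "meadow".
So the structure is [[mountain ox] [[lagoon [meadow slate]] net]].

[[mountain ox] [[lagoon [meadow slate]] net]]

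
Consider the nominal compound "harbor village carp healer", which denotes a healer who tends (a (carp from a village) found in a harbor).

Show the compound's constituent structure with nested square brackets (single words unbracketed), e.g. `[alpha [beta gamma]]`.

[[harbor [village carp]] healer]

Overall it is a kind of healer; the modifier is "harbor village carp".
Within "harbor village carp", the head is "carp" (specifically "village carp") and the modifier is "harbor".
Within "village carp", the head is "carp" and the modifier is "village".
Assembled: [[harbor [village carp]] healer].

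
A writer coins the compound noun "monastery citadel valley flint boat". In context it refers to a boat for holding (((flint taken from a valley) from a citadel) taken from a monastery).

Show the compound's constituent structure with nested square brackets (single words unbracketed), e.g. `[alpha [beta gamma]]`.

[[monastery [citadel [valley flint]]] boat]

At the top level: head "boat"; modifier "monastery citadel valley flint".
"monastery citadel valley flint" → head "flint" (specifically "citadel valley flint"), modifier "monastery".
"citadel valley flint" → head "flint" (specifically "valley flint"), modifier "citadel".
"valley flint" → head "flint", modifier "valley".
Assembled: [[monastery [citadel [valley flint]]] boat].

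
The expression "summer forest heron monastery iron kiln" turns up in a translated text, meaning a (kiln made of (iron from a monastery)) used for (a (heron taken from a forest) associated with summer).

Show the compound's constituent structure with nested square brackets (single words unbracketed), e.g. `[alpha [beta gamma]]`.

Whole compound: head "kiln" (specifically "monastery iron kiln"), modifier "summer forest heron".
Inside "summer forest heron": head "heron" (specifically "forest heron"), modifier "summer".
Inside "forest heron": head "heron", modifier "forest".
Inside "monastery iron kiln": head "kiln", modifier "monastery iron".
Inside "monastery iron": head "iron", modifier "monastery".
So the structure is [[summer [forest heron]] [[monastery iron] kiln]].

[[summer [forest heron]] [[monastery iron] kiln]]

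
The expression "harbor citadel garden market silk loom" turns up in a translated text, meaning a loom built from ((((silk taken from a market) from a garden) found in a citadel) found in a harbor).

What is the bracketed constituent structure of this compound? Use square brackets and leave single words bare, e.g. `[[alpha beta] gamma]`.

The outermost head in the paraphrase is "loom", modified by "harbor citadel garden market silk".
"harbor citadel garden market silk" → head "silk" (specifically "citadel garden market silk"), modifier "harbor".
"citadel garden market silk" → head "silk" (specifically "garden market silk"), modifier "citadel".
"garden market silk" → head "silk" (specifically "market silk"), modifier "garden".
"market silk" → head "silk", modifier "market".
Putting it together: [[harbor [citadel [garden [market silk]]]] loom].

[[harbor [citadel [garden [market silk]]]] loom]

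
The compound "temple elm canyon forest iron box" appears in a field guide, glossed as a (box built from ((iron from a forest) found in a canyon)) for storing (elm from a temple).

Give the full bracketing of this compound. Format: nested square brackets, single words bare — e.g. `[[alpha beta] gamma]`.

[[temple elm] [[canyon [forest iron]] box]]

The outermost head in the paraphrase is "box" (specifically "canyon forest iron box"), modified by "temple elm".
Within "temple elm", the head is "elm" and the modifier is "temple".
Within "canyon forest iron box", the head is "box" and the modifier is "canyon forest iron".
Within "canyon forest iron", the head is "iron" (specifically "forest iron") and the modifier is "canyon".
Within "forest iron", the head is "iron" and the modifier is "forest".
Assembled: [[temple elm] [[canyon [forest iron]] box]].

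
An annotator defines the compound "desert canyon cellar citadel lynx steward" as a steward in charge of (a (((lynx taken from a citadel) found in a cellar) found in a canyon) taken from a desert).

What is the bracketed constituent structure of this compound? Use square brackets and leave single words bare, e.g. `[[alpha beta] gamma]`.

At the top level: head "steward"; modifier "desert canyon cellar citadel lynx".
"desert canyon cellar citadel lynx" → head "lynx" (specifically "canyon cellar citadel lynx"), modifier "desert".
"canyon cellar citadel lynx" → head "lynx" (specifically "cellar citadel lynx"), modifier "canyon".
"cellar citadel lynx" → head "lynx" (specifically "citadel lynx"), modifier "cellar".
"citadel lynx" → head "lynx", modifier "citadel".
So the structure is [[desert [canyon [cellar [citadel lynx]]]] steward].

[[desert [canyon [cellar [citadel lynx]]]] steward]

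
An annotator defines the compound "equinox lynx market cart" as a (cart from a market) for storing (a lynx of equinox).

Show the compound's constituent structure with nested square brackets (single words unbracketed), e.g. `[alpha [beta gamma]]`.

[[equinox lynx] [market cart]]

Whole compound: head "cart" (specifically "market cart"), modifier "equinox lynx".
Inside "equinox lynx": head "lynx", modifier "equinox".
Inside "market cart": head "cart", modifier "market".
So the structure is [[equinox lynx] [market cart]].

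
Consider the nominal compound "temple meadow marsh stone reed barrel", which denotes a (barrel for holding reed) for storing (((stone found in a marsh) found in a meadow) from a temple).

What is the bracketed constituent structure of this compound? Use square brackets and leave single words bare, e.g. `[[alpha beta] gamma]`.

At the top level: head "barrel" (specifically "reed barrel"); modifier "temple meadow marsh stone".
Within "temple meadow marsh stone", the head is "stone" (specifically "meadow marsh stone") and the modifier is "temple".
Within "meadow marsh stone", the head is "stone" (specifically "marsh stone") and the modifier is "meadow".
Within "marsh stone", the head is "stone" and the modifier is "marsh".
Within "reed barrel", the head is "barrel" and the modifier is "reed".
Assembled: [[temple [meadow [marsh stone]]] [reed barrel]].

[[temple [meadow [marsh stone]]] [reed barrel]]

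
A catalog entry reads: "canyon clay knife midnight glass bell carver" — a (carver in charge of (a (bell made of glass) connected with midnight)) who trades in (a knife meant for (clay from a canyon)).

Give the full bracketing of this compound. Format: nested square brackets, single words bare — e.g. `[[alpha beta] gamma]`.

Overall it is a kind of carver (specifically "midnight glass bell carver"); the modifier is "canyon clay knife".
Within "canyon clay knife", the head is "knife" and the modifier is "canyon clay".
Within "canyon clay", the head is "clay" and the modifier is "canyon".
Within "midnight glass bell carver", the head is "carver" and the modifier is "midnight glass bell".
Within "midnight glass bell", the head is "bell" (specifically "glass bell") and the modifier is "midnight".
Within "glass bell", the head is "bell" and the modifier is "glass".
Assembled: [[[canyon clay] knife] [[midnight [glass bell]] carver]].

[[[canyon clay] knife] [[midnight [glass bell]] carver]]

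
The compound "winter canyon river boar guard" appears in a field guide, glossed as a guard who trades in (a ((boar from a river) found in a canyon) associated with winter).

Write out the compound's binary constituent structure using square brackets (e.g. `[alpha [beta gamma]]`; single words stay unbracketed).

At the top level: head "guard"; modifier "winter canyon river boar".
Within "winter canyon river boar", the head is "boar" (specifically "canyon river boar") and the modifier is "winter".
Within "canyon river boar", the head is "boar" (specifically "river boar") and the modifier is "canyon".
Within "river boar", the head is "boar" and the modifier is "river".
Putting it together: [[winter [canyon [river boar]]] guard].

[[winter [canyon [river boar]]] guard]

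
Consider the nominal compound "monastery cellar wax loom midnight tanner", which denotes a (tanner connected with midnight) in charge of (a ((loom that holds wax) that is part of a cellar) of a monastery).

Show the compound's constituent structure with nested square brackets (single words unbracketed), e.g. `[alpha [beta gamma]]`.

[[monastery [cellar [wax loom]]] [midnight tanner]]

Whole compound: head "tanner" (specifically "midnight tanner"), modifier "monastery cellar wax loom".
Within "monastery cellar wax loom", the head is "loom" (specifically "cellar wax loom") and the modifier is "monastery".
Within "cellar wax loom", the head is "loom" (specifically "wax loom") and the modifier is "cellar".
Within "wax loom", the head is "loom" and the modifier is "wax".
Within "midnight tanner", the head is "tanner" and the modifier is "midnight".
Putting it together: [[monastery [cellar [wax loom]]] [midnight tanner]].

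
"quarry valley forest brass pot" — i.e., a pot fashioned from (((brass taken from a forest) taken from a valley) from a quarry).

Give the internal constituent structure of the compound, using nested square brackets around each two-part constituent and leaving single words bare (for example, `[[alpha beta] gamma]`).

Overall it is a kind of pot; the modifier is "quarry valley forest brass".
Inside "quarry valley forest brass": head "brass" (specifically "valley forest brass"), modifier "quarry".
Inside "valley forest brass": head "brass" (specifically "forest brass"), modifier "valley".
Inside "forest brass": head "brass", modifier "forest".
So the structure is [[quarry [valley [forest brass]]] pot].

[[quarry [valley [forest brass]]] pot]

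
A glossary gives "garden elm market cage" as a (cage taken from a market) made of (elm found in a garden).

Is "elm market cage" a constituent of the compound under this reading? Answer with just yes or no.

no

The top-level split is [garden elm] [market cage]; the full structure is [[garden elm] [market cage]].
"elm market cage" straddles a constituent boundary, so it is not a single unit.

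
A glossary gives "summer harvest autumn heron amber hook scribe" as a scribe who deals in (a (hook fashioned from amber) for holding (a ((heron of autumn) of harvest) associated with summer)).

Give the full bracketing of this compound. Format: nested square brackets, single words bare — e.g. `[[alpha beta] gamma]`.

The outermost head in the paraphrase is "scribe", modified by "summer harvest autumn heron amber hook".
"summer harvest autumn heron amber hook" → head "hook" (specifically "amber hook"), modifier "summer harvest autumn heron".
"summer harvest autumn heron" → head "heron" (specifically "harvest autumn heron"), modifier "summer".
"harvest autumn heron" → head "heron" (specifically "autumn heron"), modifier "harvest".
"autumn heron" → head "heron", modifier "autumn".
"amber hook" → head "hook", modifier "amber".
Putting it together: [[[summer [harvest [autumn heron]]] [amber hook]] scribe].

[[[summer [harvest [autumn heron]]] [amber hook]] scribe]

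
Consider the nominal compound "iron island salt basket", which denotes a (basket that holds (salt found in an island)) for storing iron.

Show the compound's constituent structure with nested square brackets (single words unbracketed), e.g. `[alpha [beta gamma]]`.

[iron [[island salt] basket]]

At the top level: head "basket" (specifically "island salt basket"); modifier "iron".
"island salt basket" → head "basket", modifier "island salt".
"island salt" → head "salt", modifier "island".
Assembled: [iron [[island salt] basket]].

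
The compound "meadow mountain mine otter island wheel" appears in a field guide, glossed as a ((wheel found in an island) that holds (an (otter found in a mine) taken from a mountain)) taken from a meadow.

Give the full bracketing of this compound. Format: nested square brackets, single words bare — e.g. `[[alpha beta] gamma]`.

Overall it is a kind of wheel (specifically "mountain mine otter island wheel"); the modifier is "meadow".
"mountain mine otter island wheel" → head "wheel" (specifically "island wheel"), modifier "mountain mine otter".
"mountain mine otter" → head "otter" (specifically "mine otter"), modifier "mountain".
"mine otter" → head "otter", modifier "mine".
"island wheel" → head "wheel", modifier "island".
So the structure is [meadow [[mountain [mine otter]] [island wheel]]].

[meadow [[mountain [mine otter]] [island wheel]]]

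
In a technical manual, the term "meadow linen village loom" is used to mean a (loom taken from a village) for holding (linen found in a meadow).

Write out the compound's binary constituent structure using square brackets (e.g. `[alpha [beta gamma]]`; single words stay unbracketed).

At the top level: head "loom" (specifically "village loom"); modifier "meadow linen".
Within "meadow linen", the head is "linen" and the modifier is "meadow".
Within "village loom", the head is "loom" and the modifier is "village".
Putting it together: [[meadow linen] [village loom]].

[[meadow linen] [village loom]]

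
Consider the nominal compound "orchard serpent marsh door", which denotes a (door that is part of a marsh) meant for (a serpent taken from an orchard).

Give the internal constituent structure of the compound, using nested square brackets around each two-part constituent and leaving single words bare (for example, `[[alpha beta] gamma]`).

[[orchard serpent] [marsh door]]

Overall it is a kind of door (specifically "marsh door"); the modifier is "orchard serpent".
"orchard serpent" → head "serpent", modifier "orchard".
"marsh door" → head "door", modifier "marsh".
Putting it together: [[orchard serpent] [marsh door]].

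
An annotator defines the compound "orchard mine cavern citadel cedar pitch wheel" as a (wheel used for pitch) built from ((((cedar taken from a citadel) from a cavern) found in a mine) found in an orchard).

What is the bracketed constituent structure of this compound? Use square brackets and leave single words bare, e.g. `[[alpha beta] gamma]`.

Overall it is a kind of wheel (specifically "pitch wheel"); the modifier is "orchard mine cavern citadel cedar".
Within "orchard mine cavern citadel cedar", the head is "cedar" (specifically "mine cavern citadel cedar") and the modifier is "orchard".
Within "mine cavern citadel cedar", the head is "cedar" (specifically "cavern citadel cedar") and the modifier is "mine".
Within "cavern citadel cedar", the head is "cedar" (specifically "citadel cedar") and the modifier is "cavern".
Within "citadel cedar", the head is "cedar" and the modifier is "citadel".
Within "pitch wheel", the head is "wheel" and the modifier is "pitch".
So the structure is [[orchard [mine [cavern [citadel cedar]]]] [pitch wheel]].

[[orchard [mine [cavern [citadel cedar]]]] [pitch wheel]]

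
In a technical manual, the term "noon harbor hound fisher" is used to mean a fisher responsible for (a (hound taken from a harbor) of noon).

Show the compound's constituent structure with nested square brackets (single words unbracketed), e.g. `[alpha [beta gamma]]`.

[[noon [harbor hound]] fisher]

At the top level: head "fisher"; modifier "noon harbor hound".
"noon harbor hound" → head "hound" (specifically "harbor hound"), modifier "noon".
"harbor hound" → head "hound", modifier "harbor".
Assembled: [[noon [harbor hound]] fisher].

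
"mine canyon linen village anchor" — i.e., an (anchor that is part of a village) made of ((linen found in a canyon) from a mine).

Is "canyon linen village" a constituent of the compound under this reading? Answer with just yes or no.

The top-level split is [mine canyon linen] [village anchor]; the full structure is [[mine [canyon linen]] [village anchor]].
"canyon linen village" straddles a constituent boundary, so it is not a single unit.

no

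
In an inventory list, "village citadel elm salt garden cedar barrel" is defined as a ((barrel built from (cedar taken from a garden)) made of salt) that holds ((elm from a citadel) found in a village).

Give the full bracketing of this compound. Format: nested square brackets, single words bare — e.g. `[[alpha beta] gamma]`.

The outermost head in the paraphrase is "barrel" (specifically "salt garden cedar barrel"), modified by "village citadel elm".
"village citadel elm" → head "elm" (specifically "citadel elm"), modifier "village".
"citadel elm" → head "elm", modifier "citadel".
"salt garden cedar barrel" → head "barrel" (specifically "garden cedar barrel"), modifier "salt".
"garden cedar barrel" → head "barrel", modifier "garden cedar".
"garden cedar" → head "cedar", modifier "garden".
So the structure is [[village [citadel elm]] [salt [[garden cedar] barrel]]].

[[village [citadel elm]] [salt [[garden cedar] barrel]]]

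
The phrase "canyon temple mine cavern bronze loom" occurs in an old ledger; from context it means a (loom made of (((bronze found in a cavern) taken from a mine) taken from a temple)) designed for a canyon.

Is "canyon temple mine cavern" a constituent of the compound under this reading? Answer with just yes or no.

no

The top-level split is [canyon] [temple mine cavern bronze loom]; the full structure is [canyon [[temple [mine [cavern bronze]]] loom]].
"canyon temple mine cavern" straddles a constituent boundary, so it is not a single unit.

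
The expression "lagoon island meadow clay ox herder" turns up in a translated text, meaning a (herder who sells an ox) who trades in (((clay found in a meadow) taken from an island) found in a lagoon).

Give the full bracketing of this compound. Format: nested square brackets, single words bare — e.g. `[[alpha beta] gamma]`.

Whole compound: head "herder" (specifically "ox herder"), modifier "lagoon island meadow clay".
Within "lagoon island meadow clay", the head is "clay" (specifically "island meadow clay") and the modifier is "lagoon".
Within "island meadow clay", the head is "clay" (specifically "meadow clay") and the modifier is "island".
Within "meadow clay", the head is "clay" and the modifier is "meadow".
Within "ox herder", the head is "herder" and the modifier is "ox".
Putting it together: [[lagoon [island [meadow clay]]] [ox herder]].

[[lagoon [island [meadow clay]]] [ox herder]]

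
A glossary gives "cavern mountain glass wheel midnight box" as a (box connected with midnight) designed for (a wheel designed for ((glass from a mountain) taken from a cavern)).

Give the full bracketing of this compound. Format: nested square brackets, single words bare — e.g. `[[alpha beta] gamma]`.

Overall it is a kind of box (specifically "midnight box"); the modifier is "cavern mountain glass wheel".
Inside "cavern mountain glass wheel": head "wheel", modifier "cavern mountain glass".
Inside "cavern mountain glass": head "glass" (specifically "mountain glass"), modifier "cavern".
Inside "mountain glass": head "glass", modifier "mountain".
Inside "midnight box": head "box", modifier "midnight".
Assembled: [[[cavern [mountain glass]] wheel] [midnight box]].

[[[cavern [mountain glass]] wheel] [midnight box]]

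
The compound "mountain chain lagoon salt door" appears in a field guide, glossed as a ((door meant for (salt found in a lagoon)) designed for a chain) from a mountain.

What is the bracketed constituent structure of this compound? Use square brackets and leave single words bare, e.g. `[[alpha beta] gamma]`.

[mountain [chain [[lagoon salt] door]]]

Whole compound: head "door" (specifically "chain lagoon salt door"), modifier "mountain".
Inside "chain lagoon salt door": head "door" (specifically "lagoon salt door"), modifier "chain".
Inside "lagoon salt door": head "door", modifier "lagoon salt".
Inside "lagoon salt": head "salt", modifier "lagoon".
So the structure is [mountain [chain [[lagoon salt] door]]].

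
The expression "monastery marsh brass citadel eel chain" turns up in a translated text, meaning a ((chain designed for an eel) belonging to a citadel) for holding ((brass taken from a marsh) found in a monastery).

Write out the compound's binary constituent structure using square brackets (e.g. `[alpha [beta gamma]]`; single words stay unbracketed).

[[monastery [marsh brass]] [citadel [eel chain]]]

Overall it is a kind of chain (specifically "citadel eel chain"); the modifier is "monastery marsh brass".
Within "monastery marsh brass", the head is "brass" (specifically "marsh brass") and the modifier is "monastery".
Within "marsh brass", the head is "brass" and the modifier is "marsh".
Within "citadel eel chain", the head is "chain" (specifically "eel chain") and the modifier is "citadel".
Within "eel chain", the head is "chain" and the modifier is "eel".
Assembled: [[monastery [marsh brass]] [citadel [eel chain]]].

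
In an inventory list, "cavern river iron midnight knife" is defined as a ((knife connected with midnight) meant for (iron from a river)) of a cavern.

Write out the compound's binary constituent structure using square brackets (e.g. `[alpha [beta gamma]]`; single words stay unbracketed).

Whole compound: head "knife" (specifically "river iron midnight knife"), modifier "cavern".
"river iron midnight knife" → head "knife" (specifically "midnight knife"), modifier "river iron".
"river iron" → head "iron", modifier "river".
"midnight knife" → head "knife", modifier "midnight".
So the structure is [cavern [[river iron] [midnight knife]]].

[cavern [[river iron] [midnight knife]]]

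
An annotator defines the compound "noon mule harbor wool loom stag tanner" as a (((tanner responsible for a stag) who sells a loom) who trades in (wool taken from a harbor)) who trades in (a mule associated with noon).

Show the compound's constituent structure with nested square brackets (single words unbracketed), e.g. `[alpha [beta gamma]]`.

[[noon mule] [[harbor wool] [loom [stag tanner]]]]

At the top level: head "tanner" (specifically "harbor wool loom stag tanner"); modifier "noon mule".
"noon mule" → head "mule", modifier "noon".
"harbor wool loom stag tanner" → head "tanner" (specifically "loom stag tanner"), modifier "harbor wool".
"harbor wool" → head "wool", modifier "harbor".
"loom stag tanner" → head "tanner" (specifically "stag tanner"), modifier "loom".
"stag tanner" → head "tanner", modifier "stag".
Putting it together: [[noon mule] [[harbor wool] [loom [stag tanner]]]].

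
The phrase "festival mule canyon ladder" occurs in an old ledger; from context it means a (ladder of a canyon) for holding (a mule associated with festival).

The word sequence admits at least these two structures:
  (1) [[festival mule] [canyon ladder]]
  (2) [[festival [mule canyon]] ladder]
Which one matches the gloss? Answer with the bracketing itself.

The paraphrase's head is the "ladder" part ("canyon ladder"); its modifier is "festival mule".
That top-level split, carried through the inner groups, gives [[festival mule] [canyon ladder]].

[[festival mule] [canyon ladder]]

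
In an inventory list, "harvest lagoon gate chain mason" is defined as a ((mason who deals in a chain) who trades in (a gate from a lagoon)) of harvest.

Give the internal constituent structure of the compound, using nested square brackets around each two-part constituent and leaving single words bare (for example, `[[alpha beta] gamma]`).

[harvest [[lagoon gate] [chain mason]]]

The outermost head in the paraphrase is "mason" (specifically "lagoon gate chain mason"), modified by "harvest".
"lagoon gate chain mason" → head "mason" (specifically "chain mason"), modifier "lagoon gate".
"lagoon gate" → head "gate", modifier "lagoon".
"chain mason" → head "mason", modifier "chain".
So the structure is [harvest [[lagoon gate] [chain mason]]].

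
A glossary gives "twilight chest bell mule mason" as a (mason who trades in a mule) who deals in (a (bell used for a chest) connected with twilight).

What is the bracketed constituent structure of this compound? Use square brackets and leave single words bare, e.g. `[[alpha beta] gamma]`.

Whole compound: head "mason" (specifically "mule mason"), modifier "twilight chest bell".
"twilight chest bell" → head "bell" (specifically "chest bell"), modifier "twilight".
"chest bell" → head "bell", modifier "chest".
"mule mason" → head "mason", modifier "mule".
So the structure is [[twilight [chest bell]] [mule mason]].

[[twilight [chest bell]] [mule mason]]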